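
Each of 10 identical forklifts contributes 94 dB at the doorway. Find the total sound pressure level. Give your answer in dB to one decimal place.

104.0 dB

L_total = L₁ + 10·log₁₀ N for N identical incoherent sources.
L_total = 94 + 10·log₁₀(10) = 94 + 10.000 = 104.00 dB.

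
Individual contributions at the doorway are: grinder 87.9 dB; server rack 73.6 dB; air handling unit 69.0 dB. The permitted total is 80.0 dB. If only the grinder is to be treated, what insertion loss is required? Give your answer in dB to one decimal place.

9.5 dB

Fixed contribution from the other sources: Σ 10^(L/10) = 10^(73.6/10) + 10^(69.0/10) = 3.085e+07 (74.89 dB).
To meet 80.0 dB overall, the treated grinder may contribute at most 10^(80.0/10) − 3.085e+07 = 6.915e+07, i.e. 78.40 dB.
Required insertion loss = 87.9 − 78.40 = 9.50 dB.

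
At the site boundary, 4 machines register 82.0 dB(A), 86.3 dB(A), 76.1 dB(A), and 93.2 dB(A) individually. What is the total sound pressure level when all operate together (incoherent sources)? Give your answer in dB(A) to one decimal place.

94.3 dB(A)

Incoherent sources combine by intensity addition: L_total = 10·log₁₀(Σ 10^(L_i/10)).
Σ 10^(L/10) = 10^(82.0/10) + 10^(86.3/10) + 10^(76.1/10) + 10^(93.2/10) = 2.715e+09.
L_total = 10·log₁₀(2.715e+09) = 94.34 dB(A).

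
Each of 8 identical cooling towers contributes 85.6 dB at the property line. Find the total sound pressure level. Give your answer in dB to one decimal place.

With 8 equal, uncorrelated contributions the intensity is 8× that of one unit, giving a rise of 10·log₁₀ 8.
L_total = 85.6 + 10·log₁₀(8) = 85.6 + 9.031 = 94.63 dB.

94.6 dB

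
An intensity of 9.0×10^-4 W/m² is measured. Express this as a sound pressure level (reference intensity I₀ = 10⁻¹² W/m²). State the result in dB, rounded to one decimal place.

L = 10·log₁₀(I/I₀) = 10·log₁₀(9.0×10^-4/10⁻¹²) = 10·log₁₀(9.0×10^8).
L = 10·(0.9542 + 8) = 89.54 dB.

89.5 dB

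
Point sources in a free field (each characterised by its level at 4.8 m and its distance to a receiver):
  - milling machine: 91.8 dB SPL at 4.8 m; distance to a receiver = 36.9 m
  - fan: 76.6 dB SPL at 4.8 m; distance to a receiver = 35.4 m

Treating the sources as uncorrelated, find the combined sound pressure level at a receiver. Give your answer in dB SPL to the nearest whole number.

First find each source's level at the receiver (point-source: −20·log₁₀(r/r_ref)), then combine on an intensity basis.
milling machine: 91.8 − 20·log₁₀(36.9/4.8) = 91.8 − 17.72 = 74.08 dB SPL.
fan: 76.6 − 20·log₁₀(35.4/4.8) = 76.6 − 17.36 = 59.24 dB SPL.
Σ 10^(L/10) = 2.645e+07 → L_total = 10·log₁₀(2.645e+07) = 74.22 dB SPL.

74 dB SPL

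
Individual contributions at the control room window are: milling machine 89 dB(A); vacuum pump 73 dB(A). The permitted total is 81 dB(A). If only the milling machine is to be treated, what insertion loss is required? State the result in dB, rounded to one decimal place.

8.7 dB

Fixed contribution from the other source: Σ 10^(L/10) = 10^(73/10) = 1.995e+07 (73.00 dB(A)).
The limit corresponds to 10^(81/10) = 1.259e+08; subtracting the fixed part leaves 1.059e+08 for the milling machine, i.e. 80.25 dB(A).
So the milling machine must be reduced from 89 to 80.25 dB(A): IL = 8.75 dB.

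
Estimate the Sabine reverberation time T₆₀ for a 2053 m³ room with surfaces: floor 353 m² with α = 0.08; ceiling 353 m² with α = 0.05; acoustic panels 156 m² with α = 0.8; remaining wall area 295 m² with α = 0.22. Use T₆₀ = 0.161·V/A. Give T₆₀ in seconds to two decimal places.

1.40 s

Summing Sᵢαᵢ: 353·0.08 + 353·0.05 + 156·0.8 + 295·0.22 = 235.59 m².
T₆₀ = 0.161·V/A = 0.161·2053/235.59 = 1.403 s.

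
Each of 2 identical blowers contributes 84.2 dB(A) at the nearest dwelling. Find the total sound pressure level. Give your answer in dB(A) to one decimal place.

87.2 dB(A)

N identical incoherent sources raise the level by 10·log₁₀ N.
L_total = 84.2 + 10·log₁₀(2) = 84.2 + 3.010 = 87.21 dB(A).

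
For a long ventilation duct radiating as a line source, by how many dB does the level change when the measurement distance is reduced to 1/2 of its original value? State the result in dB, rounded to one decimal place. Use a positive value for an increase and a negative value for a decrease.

+3.0 dB

Line-source spreading: ΔL = −10·log₁₀(r₂/r₁).
ΔL = −10·log₁₀(0.5) = +3.01 dB.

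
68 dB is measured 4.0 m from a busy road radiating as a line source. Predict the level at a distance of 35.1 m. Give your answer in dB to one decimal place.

58.6 dB

Line-source attenuation: ΔL = 10·log₁₀(r₂/r₁) = 10·log₁₀(35.1/4.0) = 9.432 dB.
L₂ = 68 − 10·log₁₀(35.1/4.0) = 68 − 9.432 = 58.57 dB.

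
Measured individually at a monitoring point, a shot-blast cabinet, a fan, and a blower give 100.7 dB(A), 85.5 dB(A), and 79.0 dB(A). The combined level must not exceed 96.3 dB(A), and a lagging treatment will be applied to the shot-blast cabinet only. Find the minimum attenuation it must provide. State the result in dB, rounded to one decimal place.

The untreated sources together contribute 10^(85.5/10) + 10^(79.0/10) = 4.342e+08, i.e. 86.38 dB(A).
To meet 96.3 dB(A) overall, the treated shot-blast cabinet may contribute at most 10^(96.3/10) − 4.342e+08 = 3.832e+09, i.e. 95.83 dB(A).
Required insertion loss = 100.7 − 95.83 = 4.87 dB.

4.9 dB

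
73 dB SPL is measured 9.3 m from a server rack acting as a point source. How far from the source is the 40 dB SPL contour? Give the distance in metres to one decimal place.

415.4 m

The 33.0 dB drop corresponds to a distance ratio of 10^(33.0/20) for a point source.
r₂ = 9.3·10^((73−40)/20) = 9.3·10^(33.0/20) = 415.42 m.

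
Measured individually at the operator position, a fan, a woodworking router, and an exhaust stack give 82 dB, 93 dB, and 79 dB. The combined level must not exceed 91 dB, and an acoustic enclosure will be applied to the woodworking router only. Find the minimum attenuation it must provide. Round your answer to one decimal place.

2.9 dB

Everything except the woodworking router sums to 10^(82/10) + 10^(79/10) = 2.379e+08 in linear terms, 83.76 dB.
To meet 91 dB overall, the treated woodworking router may contribute at most 10^(91/10) − 2.379e+08 = 1.021e+09, i.e. 90.09 dB.
Required insertion loss = 93 − 90.09 = 2.91 dB.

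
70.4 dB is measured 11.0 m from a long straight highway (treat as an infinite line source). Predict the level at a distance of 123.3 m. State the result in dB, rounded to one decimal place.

For a line source, L₂ = L₁ − 10·log₁₀(r₂/r₁).
L₂ = 70.4 − 10·log₁₀(123.3/11.0) = 70.4 − 10.496 = 59.90 dB.

59.9 dB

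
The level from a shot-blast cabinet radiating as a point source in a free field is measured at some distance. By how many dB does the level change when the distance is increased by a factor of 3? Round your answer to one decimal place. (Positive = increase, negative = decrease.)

-9.5 dB

A point source loses 6 dB per doubling of distance; generally ΔL = −20·log₁₀(r₂/r₁).
ΔL = −20·log₁₀(3) = -9.54 dB.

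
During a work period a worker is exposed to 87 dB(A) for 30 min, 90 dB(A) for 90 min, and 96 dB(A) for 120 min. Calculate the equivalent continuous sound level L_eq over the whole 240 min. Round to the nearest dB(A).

94 dB(A)

The energy average is taken in the linear domain: L_eq = 10·log₁₀[(Σ tᵢ·10^(Lᵢ/10))/T], T = 240 min.
Σ tᵢ·10^(Lᵢ/10) = 30·10^(87/10) + 90·10^(90/10) + 120·10^(96/10) = 5.828e+11.
L_eq = 10·log₁₀(5.828e+11/240) = 93.85 dB(A).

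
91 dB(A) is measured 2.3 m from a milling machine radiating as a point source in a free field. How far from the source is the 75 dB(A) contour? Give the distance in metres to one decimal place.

The 16.0 dB drop corresponds to a distance ratio of 10^(16.0/20) for a point source.
r₂ = 2.3·10^((91−75)/20) = 2.3·10^(16.0/20) = 14.51 m.

14.5 m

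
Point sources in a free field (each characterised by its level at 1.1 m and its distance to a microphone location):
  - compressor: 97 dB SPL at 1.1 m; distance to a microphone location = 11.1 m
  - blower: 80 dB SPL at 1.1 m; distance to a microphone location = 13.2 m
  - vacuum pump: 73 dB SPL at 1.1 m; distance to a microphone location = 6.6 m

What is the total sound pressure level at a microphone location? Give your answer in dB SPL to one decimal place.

77.0 dB SPL

Propagate each source to the receiver with L = L_ref − 20·log₁₀(r/r_ref), then add intensities.
compressor: 97 − 20·log₁₀(11.1/1.1) = 97 − 20.08 = 76.92 dB SPL.
blower: 80 − 20·log₁₀(13.2/1.1) = 80 − 21.58 = 58.42 dB SPL.
vacuum pump: 73 − 20·log₁₀(6.6/1.1) = 73 − 15.56 = 57.44 dB SPL.
Σ 10^(L/10) = 5.047e+07 → L_total = 10·log₁₀(5.047e+07) = 77.03 dB SPL.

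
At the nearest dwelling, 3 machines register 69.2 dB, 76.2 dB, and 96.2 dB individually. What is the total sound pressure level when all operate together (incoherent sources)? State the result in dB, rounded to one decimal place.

For uncorrelated sources the intensities add, so convert each level to linear form, sum, and take 10·log₁₀ of the total.
Σ 10^(L/10) = 10^(69.2/10) + 10^(76.2/10) + 10^(96.2/10) = 4.219e+09.
L_total = 10·log₁₀(4.219e+09) = 96.25 dB.

96.3 dB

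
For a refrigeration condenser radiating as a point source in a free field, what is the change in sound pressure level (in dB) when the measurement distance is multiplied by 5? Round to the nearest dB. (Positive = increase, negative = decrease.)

-14 dB

Point-source spreading: ΔL = −20·log₁₀(r₂/r₁).
ΔL = −20·log₁₀(5) = -13.98 dB.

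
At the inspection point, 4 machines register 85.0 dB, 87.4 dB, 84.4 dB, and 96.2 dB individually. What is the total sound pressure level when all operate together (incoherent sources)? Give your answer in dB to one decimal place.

97.3 dB

Incoherent sources combine by intensity addition: L_total = 10·log₁₀(Σ 10^(L_i/10)).
Σ 10^(L/10) = 10^(85.0/10) + 10^(87.4/10) + 10^(84.4/10) + 10^(96.2/10) = 5.310e+09.
L_total = 10·log₁₀(5.310e+09) = 97.25 dB.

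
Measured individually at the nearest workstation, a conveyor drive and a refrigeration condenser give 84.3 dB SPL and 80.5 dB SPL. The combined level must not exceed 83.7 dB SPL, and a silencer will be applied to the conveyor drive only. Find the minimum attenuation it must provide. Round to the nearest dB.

3 dB

Fixed contribution from the other source: Σ 10^(L/10) = 10^(80.5/10) = 1.122e+08 (80.50 dB SPL).
To meet 83.7 dB SPL overall, the treated conveyor drive may contribute at most 10^(83.7/10) − 1.122e+08 = 1.222e+08, i.e. 80.87 dB SPL.
Required insertion loss = 84.3 − 80.87 = 3.43 dB.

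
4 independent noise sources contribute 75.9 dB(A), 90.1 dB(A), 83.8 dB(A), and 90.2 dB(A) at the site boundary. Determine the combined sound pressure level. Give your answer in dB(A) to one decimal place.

Incoherent sources combine by intensity addition: L_total = 10·log₁₀(Σ 10^(L_i/10)).
Σ 10^(L/10) = 10^(75.9/10) + 10^(90.1/10) + 10^(83.8/10) + 10^(90.2/10) = 2.349e+09.
L_total = 10·log₁₀(2.349e+09) = 93.71 dB(A).

93.7 dB(A)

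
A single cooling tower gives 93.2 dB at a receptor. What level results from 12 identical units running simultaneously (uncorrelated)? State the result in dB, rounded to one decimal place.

104.0 dB

N identical incoherent sources raise the level by 10·log₁₀ N.
L_total = 93.2 + 10·log₁₀(12) = 93.2 + 10.792 = 103.99 dB.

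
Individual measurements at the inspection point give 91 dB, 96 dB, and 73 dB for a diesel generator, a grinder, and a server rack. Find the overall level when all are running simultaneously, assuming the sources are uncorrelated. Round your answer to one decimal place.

97.2 dB

Incoherent sources combine by intensity addition: L_total = 10·log₁₀(Σ 10^(L_i/10)).
Σ 10^(L/10) = 10^(91/10) + 10^(96/10) + 10^(73/10) = 5.260e+09.
L_total = 10·log₁₀(5.260e+09) = 97.21 dB.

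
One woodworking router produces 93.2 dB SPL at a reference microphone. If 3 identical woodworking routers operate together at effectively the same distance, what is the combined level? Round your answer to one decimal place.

L_total = L₁ + 10·log₁₀ N for N identical incoherent sources.
L_total = 93.2 + 10·log₁₀(3) = 93.2 + 4.771 = 97.97 dB SPL.

98.0 dB SPL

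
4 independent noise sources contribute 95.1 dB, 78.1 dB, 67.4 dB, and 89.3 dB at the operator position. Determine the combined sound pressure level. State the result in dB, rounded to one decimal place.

96.2 dB

For uncorrelated sources the intensities add, so convert each level to linear form, sum, and take 10·log₁₀ of the total.
Σ 10^(L/10) = 10^(95.1/10) + 10^(78.1/10) + 10^(67.4/10) + 10^(89.3/10) = 4.157e+09.
L_total = 10·log₁₀(4.157e+09) = 96.19 dB.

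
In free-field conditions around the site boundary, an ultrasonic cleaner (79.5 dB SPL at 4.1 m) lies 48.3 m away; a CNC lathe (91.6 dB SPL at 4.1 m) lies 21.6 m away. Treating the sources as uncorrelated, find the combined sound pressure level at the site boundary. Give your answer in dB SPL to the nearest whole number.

First find each source's level at the receiver (point-source: −20·log₁₀(r/r_ref)), then combine on an intensity basis.
ultrasonic cleaner: 79.5 − 20·log₁₀(48.3/4.1) = 79.5 − 21.42 = 58.08 dB SPL.
CNC lathe: 91.6 − 20·log₁₀(21.6/4.1) = 91.6 − 14.43 = 77.17 dB SPL.
Σ 10^(L/10) = 5.272e+07 → L_total = 10·log₁₀(5.272e+07) = 77.22 dB SPL.

77 dB SPL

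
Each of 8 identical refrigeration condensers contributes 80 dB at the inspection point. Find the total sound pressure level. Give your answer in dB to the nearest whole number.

89 dB

With 8 equal, uncorrelated contributions the intensity is 8× that of one unit, giving a rise of 10·log₁₀ 8.
L_total = 80 + 10·log₁₀(8) = 80 + 9.031 = 89.03 dB.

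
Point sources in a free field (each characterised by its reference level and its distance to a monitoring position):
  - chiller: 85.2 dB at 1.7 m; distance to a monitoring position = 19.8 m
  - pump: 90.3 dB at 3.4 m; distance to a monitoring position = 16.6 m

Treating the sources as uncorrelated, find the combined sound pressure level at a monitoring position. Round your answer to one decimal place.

Apply inverse-square spreading to bring every level to the receiver, then sum 10^(L/10).
chiller: 85.2 − 20·log₁₀(19.8/1.7) = 85.2 − 21.32 = 63.88 dB.
pump: 90.3 − 20·log₁₀(16.6/3.4) = 90.3 − 13.77 = 76.53 dB.
Σ 10^(L/10) = 4.739e+07 → L_total = 10·log₁₀(4.739e+07) = 76.76 dB.

76.8 dB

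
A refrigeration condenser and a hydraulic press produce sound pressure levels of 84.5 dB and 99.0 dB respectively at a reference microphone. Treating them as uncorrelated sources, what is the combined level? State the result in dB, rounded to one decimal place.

For uncorrelated sources the intensities add, so convert each level to linear form, sum, and take 10·log₁₀ of the total.
Σ 10^(L/10) = 10^(84.5/10) + 10^(99.0/10) = 8.225e+09.
L_total = 10·log₁₀(8.225e+09) = 99.15 dB.

99.2 dB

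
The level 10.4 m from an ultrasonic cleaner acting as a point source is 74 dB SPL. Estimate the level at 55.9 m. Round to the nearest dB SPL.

For a point source, L₂ = L₁ − 20·log₁₀(r₂/r₁).
L₂ = 74 − 20·log₁₀(55.9/10.4) = 74 − 14.608 = 59.39 dB SPL.

59 dB SPL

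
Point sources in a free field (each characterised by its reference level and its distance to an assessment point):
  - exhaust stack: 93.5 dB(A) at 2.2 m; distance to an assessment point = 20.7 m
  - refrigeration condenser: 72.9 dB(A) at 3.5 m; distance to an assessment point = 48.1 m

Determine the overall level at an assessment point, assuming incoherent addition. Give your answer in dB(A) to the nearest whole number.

74 dB(A)

Propagate each source to the receiver with L = L_ref − 20·log₁₀(r/r_ref), then add intensities.
exhaust stack: 93.5 − 20·log₁₀(20.7/2.2) = 93.5 − 19.47 = 74.03 dB(A).
refrigeration condenser: 72.9 − 20·log₁₀(48.1/3.5) = 72.9 − 22.76 = 50.14 dB(A).
Σ 10^(L/10) = 2.539e+07 → L_total = 10·log₁₀(2.539e+07) = 74.05 dB(A).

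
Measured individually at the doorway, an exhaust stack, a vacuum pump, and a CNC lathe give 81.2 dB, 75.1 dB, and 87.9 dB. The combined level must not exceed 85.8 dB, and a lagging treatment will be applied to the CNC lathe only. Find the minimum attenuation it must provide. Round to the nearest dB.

5 dB

Everything except the CNC lathe sums to 10^(81.2/10) + 10^(75.1/10) = 1.642e+08 in linear terms, 82.15 dB.
To meet 85.8 dB overall, the treated CNC lathe may contribute at most 10^(85.8/10) − 1.642e+08 = 2.160e+08, i.e. 83.34 dB.
Required insertion loss = 87.9 − 83.34 = 4.56 dB.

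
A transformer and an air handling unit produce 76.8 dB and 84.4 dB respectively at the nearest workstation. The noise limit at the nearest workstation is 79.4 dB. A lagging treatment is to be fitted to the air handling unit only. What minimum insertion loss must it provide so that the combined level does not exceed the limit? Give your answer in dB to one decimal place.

8.5 dB

The untreated sources together contribute 10^(76.8/10) = 4.786e+07, i.e. 76.80 dB.
To meet 79.4 dB overall, the treated air handling unit may contribute at most 10^(79.4/10) − 4.786e+07 = 3.923e+07, i.e. 75.94 dB.
So the air handling unit must be reduced from 84.4 to 75.94 dB: IL = 8.46 dB.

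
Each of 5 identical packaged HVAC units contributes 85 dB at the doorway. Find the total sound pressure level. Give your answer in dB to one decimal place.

N identical incoherent sources raise the level by 10·log₁₀ N.
L_total = 85 + 10·log₁₀(5) = 85 + 6.990 = 91.99 dB.

92.0 dB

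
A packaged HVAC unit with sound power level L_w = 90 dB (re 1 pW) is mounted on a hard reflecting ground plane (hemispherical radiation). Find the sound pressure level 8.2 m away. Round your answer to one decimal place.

Free-field hemispherical radiation: L_p = L_w − 10·log₁₀(2π·r²), r = 8.2 m.
2π·r² = 422.5 m², 10·log₁₀ of that is 26.258 dB.
L_p = 90 − 26.258 = 63.74 dB.

63.7 dB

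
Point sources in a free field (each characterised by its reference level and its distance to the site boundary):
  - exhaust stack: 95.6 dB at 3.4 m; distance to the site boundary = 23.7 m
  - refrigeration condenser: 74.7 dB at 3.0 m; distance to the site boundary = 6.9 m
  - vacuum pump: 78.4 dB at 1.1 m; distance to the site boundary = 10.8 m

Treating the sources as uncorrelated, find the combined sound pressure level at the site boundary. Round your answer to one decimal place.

Propagate each source to the receiver with L = L_ref − 20·log₁₀(r/r_ref), then add intensities.
exhaust stack: 95.6 − 20·log₁₀(23.7/3.4) = 95.6 − 16.87 = 78.73 dB.
refrigeration condenser: 74.7 − 20·log₁₀(6.9/3.0) = 74.7 − 7.23 = 67.47 dB.
vacuum pump: 78.4 − 20·log₁₀(10.8/1.1) = 78.4 − 19.84 = 58.56 dB.
Σ 10^(L/10) = 8.102e+07 → L_total = 10·log₁₀(8.102e+07) = 79.09 dB.

79.1 dB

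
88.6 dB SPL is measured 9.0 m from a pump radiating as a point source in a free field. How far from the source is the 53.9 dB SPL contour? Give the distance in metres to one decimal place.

488.9 m

The 34.7 dB drop corresponds to a distance ratio of 10^(34.7/20) for a point source.
r₂ = 9.0·10^((88.6−53.9)/20) = 9.0·10^(34.7/20) = 488.93 m.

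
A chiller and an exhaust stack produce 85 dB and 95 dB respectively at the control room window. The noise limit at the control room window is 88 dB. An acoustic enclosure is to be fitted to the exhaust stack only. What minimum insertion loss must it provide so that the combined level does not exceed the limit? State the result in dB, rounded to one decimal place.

Fixed contribution from the other source: Σ 10^(L/10) = 10^(85/10) = 3.162e+08 (85.00 dB).
The limit corresponds to 10^(88/10) = 6.310e+08; subtracting the fixed part leaves 3.147e+08 for the exhaust stack, i.e. 84.98 dB.
So the exhaust stack must be reduced from 95 to 84.98 dB: IL = 10.02 dB.

10.0 dB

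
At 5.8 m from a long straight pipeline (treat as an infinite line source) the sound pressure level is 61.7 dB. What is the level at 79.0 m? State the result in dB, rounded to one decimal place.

Cylindrical spreading from a line source gives a 10·log₁₀(r₂/r₁) drop.
L₂ = 61.7 − 10·log₁₀(79.0/5.8) = 61.7 − 11.342 = 50.36 dB.

50.4 dB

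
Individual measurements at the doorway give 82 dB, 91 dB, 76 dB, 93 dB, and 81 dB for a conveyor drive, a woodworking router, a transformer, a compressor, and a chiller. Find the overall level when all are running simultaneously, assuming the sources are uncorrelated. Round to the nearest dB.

Incoherent sources combine by intensity addition: L_total = 10·log₁₀(Σ 10^(L_i/10)).
Σ 10^(L/10) = 10^(82/10) + 10^(91/10) + 10^(76/10) + 10^(93/10) + 10^(81/10) = 3.578e+09.
L_total = 10·log₁₀(3.578e+09) = 95.54 dB.

96 dB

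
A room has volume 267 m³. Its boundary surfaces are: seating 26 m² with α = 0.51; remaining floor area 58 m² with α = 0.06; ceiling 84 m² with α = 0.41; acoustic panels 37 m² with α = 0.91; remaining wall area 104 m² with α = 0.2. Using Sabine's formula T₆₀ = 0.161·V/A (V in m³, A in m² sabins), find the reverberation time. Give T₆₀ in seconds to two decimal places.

0.41 s

Summing Sᵢαᵢ: 26·0.51 + 58·0.06 + 84·0.41 + 37·0.91 + 104·0.2 = 105.65 m².
T₆₀ = 0.161 × 267 / 105.65 = 0.407 s.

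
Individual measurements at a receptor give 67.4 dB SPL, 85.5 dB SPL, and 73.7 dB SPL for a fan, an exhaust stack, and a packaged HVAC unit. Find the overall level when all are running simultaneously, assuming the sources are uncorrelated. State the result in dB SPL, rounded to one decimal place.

85.8 dB SPL

For uncorrelated sources the intensities add, so convert each level to linear form, sum, and take 10·log₁₀ of the total.
Σ 10^(L/10) = 10^(67.4/10) + 10^(85.5/10) + 10^(73.7/10) = 3.838e+08.
L_total = 10·log₁₀(3.838e+08) = 85.84 dB SPL.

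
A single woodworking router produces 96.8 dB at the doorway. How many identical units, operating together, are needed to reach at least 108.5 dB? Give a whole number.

N identical sources give L₁ + 10·log₁₀ N, so require 10·log₁₀ N ≥ 108.5 − 96.8 = 11.7 dB.
N ≥ 10^(11.7/10) = 14.791, so N = 15.

15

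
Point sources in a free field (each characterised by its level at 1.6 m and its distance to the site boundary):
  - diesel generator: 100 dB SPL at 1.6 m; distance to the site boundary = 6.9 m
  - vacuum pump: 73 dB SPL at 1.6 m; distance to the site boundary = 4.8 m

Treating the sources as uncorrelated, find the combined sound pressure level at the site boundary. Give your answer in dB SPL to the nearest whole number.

Propagate each source to the receiver with L = L_ref − 20·log₁₀(r/r_ref), then add intensities.
diesel generator: 100 − 20·log₁₀(6.9/1.6) = 100 − 12.69 = 87.31 dB SPL.
vacuum pump: 73 − 20·log₁₀(4.8/1.6) = 73 − 9.54 = 63.46 dB SPL.
Σ 10^(L/10) = 5.399e+08 → L_total = 10·log₁₀(5.399e+08) = 87.32 dB SPL.

87 dB SPL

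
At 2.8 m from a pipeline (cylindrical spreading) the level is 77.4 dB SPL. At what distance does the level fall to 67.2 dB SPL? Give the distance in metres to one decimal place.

29.3 m

For a line source L₁ − L₂ = 10·log₁₀(r₂/r₁), so r₂ = r₁·10^((L₁−L₂)/10).
r₂ = 2.8·10^((77.4−67.2)/10) = 2.8·10^(10.2/10) = 29.32 m.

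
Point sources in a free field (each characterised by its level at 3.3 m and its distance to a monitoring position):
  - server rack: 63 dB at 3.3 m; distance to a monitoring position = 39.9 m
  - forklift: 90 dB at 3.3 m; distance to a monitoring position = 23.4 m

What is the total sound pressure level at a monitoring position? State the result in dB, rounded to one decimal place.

Propagate each source to the receiver with L = L_ref − 20·log₁₀(r/r_ref), then add intensities.
server rack: 63 − 20·log₁₀(39.9/3.3) = 63 − 21.65 = 41.35 dB.
forklift: 90 − 20·log₁₀(23.4/3.3) = 90 − 17.01 = 72.99 dB.
Σ 10^(L/10) = 1.990e+07 → L_total = 10·log₁₀(1.990e+07) = 72.99 dB.

73.0 dB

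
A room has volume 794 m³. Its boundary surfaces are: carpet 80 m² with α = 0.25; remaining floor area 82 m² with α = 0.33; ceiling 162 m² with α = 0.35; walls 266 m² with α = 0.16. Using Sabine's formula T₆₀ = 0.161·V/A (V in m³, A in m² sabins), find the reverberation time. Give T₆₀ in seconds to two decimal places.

Summing Sᵢαᵢ: 80·0.25 + 82·0.33 + 162·0.35 + 266·0.16 = 146.32 m².
T₆₀ = 0.161·V/A = 0.161·794/146.32 = 0.874 s.

0.87 s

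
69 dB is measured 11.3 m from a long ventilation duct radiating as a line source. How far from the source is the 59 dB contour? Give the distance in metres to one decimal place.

The 10.0 dB drop corresponds to a distance ratio of 10^(10.0/10) for a line source.
r₂ = 11.3·10^((69−59)/10) = 11.3·10^(10.0/10) = 113.00 m.

113.0 m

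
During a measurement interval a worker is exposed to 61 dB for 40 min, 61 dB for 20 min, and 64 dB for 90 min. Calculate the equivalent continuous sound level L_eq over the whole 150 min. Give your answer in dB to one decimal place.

63.0 dB

L_eq = 10·log₁₀[(1/T)·Σ tᵢ·10^(Lᵢ/10)] with T = 150 min.
Σ tᵢ·10^(Lᵢ/10) = 40·10^(61/10) + 20·10^(61/10) + 90·10^(64/10) = 3.016e+08.
L_eq = 10·log₁₀(3.016e+08/150) = 63.03 dB.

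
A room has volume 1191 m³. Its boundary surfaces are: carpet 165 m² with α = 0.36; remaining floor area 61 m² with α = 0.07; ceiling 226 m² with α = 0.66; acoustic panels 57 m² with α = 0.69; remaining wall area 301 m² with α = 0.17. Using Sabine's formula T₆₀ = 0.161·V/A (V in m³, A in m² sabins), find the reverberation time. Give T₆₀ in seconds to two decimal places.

0.63 s

Total absorption A = 165·0.36 + 61·0.07 + 226·0.66 + 57·0.69 + 301·0.17 = 303.33 m² sabins.
T₆₀ = 0.161·V/A = 0.161·1191/303.33 = 0.632 s.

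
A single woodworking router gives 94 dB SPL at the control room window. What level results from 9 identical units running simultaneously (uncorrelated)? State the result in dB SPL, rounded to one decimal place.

With 9 equal, uncorrelated contributions the intensity is 9× that of one unit, giving a rise of 10·log₁₀ 9.
L_total = 94 + 10·log₁₀(9) = 94 + 9.542 = 103.54 dB SPL.

103.5 dB SPL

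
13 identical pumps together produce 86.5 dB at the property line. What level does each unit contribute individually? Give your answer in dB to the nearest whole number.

75 dB

Dividing the total intensity by 13 lowers the level by 10·log₁₀ 13 = 11.139 dB: L₁ = 86.5 − 11.139.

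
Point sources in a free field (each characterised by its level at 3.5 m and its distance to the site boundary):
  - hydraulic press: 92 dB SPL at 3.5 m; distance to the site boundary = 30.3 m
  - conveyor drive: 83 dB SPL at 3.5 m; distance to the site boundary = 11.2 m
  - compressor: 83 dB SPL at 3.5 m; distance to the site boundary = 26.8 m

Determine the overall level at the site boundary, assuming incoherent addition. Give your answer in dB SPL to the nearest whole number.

76 dB SPL

Apply inverse-square spreading to bring every level to the receiver, then sum 10^(L/10).
hydraulic press: 92 − 20·log₁₀(30.3/3.5) = 92 − 18.75 = 73.25 dB SPL.
conveyor drive: 83 − 20·log₁₀(11.2/3.5) = 83 − 10.10 = 72.90 dB SPL.
compressor: 83 − 20·log₁₀(26.8/3.5) = 83 − 17.68 = 65.32 dB SPL.
Σ 10^(L/10) = 4.404e+07 → L_total = 10·log₁₀(4.404e+07) = 76.44 dB SPL.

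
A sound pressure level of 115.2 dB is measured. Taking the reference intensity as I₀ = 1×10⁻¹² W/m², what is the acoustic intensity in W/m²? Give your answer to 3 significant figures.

0.331 W/m²

I/I₀ = 10^(115.2/10) = 3.311e+11, so I = 3.311e+11 × 10⁻¹² W/m².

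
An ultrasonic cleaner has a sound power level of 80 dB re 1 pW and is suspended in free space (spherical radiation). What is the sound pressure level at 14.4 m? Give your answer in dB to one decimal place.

Free-field spherical radiation: L_p = L_w − 10·log₁₀(4π·r²), r = 14.4 m.
4π·r² = 2606 m², 10·log₁₀ of that is 34.159 dB.
L_p = 80 − 34.159 = 45.84 dB.

45.8 dB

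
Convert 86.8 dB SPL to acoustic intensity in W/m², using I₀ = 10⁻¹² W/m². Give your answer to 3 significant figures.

L = 10·log₁₀(I/I₀) ⇒ I = I₀·10^(L/10) = 10⁻¹² × 10^8.68.

0.000479 W/m²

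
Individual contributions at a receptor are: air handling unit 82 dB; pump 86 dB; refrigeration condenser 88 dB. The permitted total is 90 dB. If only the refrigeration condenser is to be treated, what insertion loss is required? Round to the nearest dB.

Everything except the refrigeration condenser sums to 10^(82/10) + 10^(86/10) = 5.566e+08 in linear terms, 87.46 dB.
To meet 90 dB overall, the treated refrigeration condenser may contribute at most 10^(90/10) − 5.566e+08 = 4.434e+08, i.e. 86.47 dB.
Required insertion loss = 88 − 86.47 = 1.53 dB.

2 dB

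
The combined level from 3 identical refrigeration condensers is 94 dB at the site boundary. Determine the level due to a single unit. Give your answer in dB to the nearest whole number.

89 dB

3 equal contributions raise the level by 10·log₁₀ 3 = 4.771 dB, so each unit alone gives 94 − 4.771.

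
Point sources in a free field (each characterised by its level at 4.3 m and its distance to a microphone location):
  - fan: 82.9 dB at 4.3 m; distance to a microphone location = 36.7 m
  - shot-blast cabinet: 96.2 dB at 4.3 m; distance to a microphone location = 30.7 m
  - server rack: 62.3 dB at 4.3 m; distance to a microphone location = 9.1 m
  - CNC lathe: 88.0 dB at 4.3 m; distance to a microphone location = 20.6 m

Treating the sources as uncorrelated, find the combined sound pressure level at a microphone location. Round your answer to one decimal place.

First find each source's level at the receiver (point-source: −20·log₁₀(r/r_ref)), then combine on an intensity basis.
fan: 82.9 − 20·log₁₀(36.7/4.3) = 82.9 − 18.62 = 64.28 dB.
shot-blast cabinet: 96.2 − 20·log₁₀(30.7/4.3) = 96.2 − 17.07 = 79.13 dB.
server rack: 62.3 − 20·log₁₀(9.1/4.3) = 62.3 − 6.51 = 55.79 dB.
CNC lathe: 88.0 − 20·log₁₀(20.6/4.3) = 88.0 − 13.61 = 74.39 dB.
Σ 10^(L/10) = 1.123e+08 → L_total = 10·log₁₀(1.123e+08) = 80.50 dB.

80.5 dB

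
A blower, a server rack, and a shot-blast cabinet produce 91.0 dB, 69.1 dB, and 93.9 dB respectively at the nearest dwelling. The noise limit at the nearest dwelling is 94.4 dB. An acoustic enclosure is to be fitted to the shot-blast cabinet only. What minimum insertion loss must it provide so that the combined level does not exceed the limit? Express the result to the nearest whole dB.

2 dB

Fixed contribution from the other sources: Σ 10^(L/10) = 10^(91.0/10) + 10^(69.1/10) = 1.267e+09 (91.03 dB).
To meet 94.4 dB overall, the treated shot-blast cabinet may contribute at most 10^(94.4/10) − 1.267e+09 = 1.487e+09, i.e. 91.72 dB.
So the shot-blast cabinet must be reduced from 93.9 to 91.72 dB: IL = 2.18 dB.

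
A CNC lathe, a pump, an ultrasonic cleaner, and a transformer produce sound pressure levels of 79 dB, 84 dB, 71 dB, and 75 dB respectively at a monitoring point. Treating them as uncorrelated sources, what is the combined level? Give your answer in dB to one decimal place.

85.7 dB

Incoherent sources combine by intensity addition: L_total = 10·log₁₀(Σ 10^(L_i/10)).
Σ 10^(L/10) = 10^(79/10) + 10^(84/10) + 10^(71/10) + 10^(75/10) = 3.748e+08.
L_total = 10·log₁₀(3.748e+08) = 85.74 dB.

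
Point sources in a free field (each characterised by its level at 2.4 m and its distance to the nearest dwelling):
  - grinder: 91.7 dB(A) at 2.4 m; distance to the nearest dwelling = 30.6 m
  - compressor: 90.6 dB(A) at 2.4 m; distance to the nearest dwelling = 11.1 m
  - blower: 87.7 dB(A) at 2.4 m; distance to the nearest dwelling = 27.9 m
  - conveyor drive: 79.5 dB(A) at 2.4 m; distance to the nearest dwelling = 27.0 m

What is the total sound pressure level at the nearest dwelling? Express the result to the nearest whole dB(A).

78 dB(A)

Apply inverse-square spreading to bring every level to the receiver, then sum 10^(L/10).
grinder: 91.7 − 20·log₁₀(30.6/2.4) = 91.7 − 22.11 = 69.59 dB(A).
compressor: 90.6 − 20·log₁₀(11.1/2.4) = 90.6 − 13.30 = 77.30 dB(A).
blower: 87.7 − 20·log₁₀(27.9/2.4) = 87.7 − 21.31 = 66.39 dB(A).
conveyor drive: 79.5 − 20·log₁₀(27.0/2.4) = 79.5 − 21.02 = 58.48 dB(A).
Σ 10^(L/10) = 6.784e+07 → L_total = 10·log₁₀(6.784e+07) = 78.31 dB(A).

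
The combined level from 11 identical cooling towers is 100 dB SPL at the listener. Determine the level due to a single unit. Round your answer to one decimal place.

For N identical incoherent sources L_total = L₁ + 10·log₁₀ N, so L₁ = 100 − 10·log₁₀(11) = 100 − 10.414.

89.6 dB SPL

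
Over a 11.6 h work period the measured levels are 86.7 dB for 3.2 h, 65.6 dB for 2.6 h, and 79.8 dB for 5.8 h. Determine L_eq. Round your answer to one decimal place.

L_eq = 10·log₁₀[(1/T)·Σ tᵢ·10^(Lᵢ/10)] with T = 11.6 h.
Σ tᵢ·10^(Lᵢ/10) = 3.2·10^(86.7/10) + 2.6·10^(65.6/10) + 5.8·10^(79.8/10) = 2.060e+09.
L_eq = 10·log₁₀(2.060e+09/11.6) = 82.49 dB.

82.5 dB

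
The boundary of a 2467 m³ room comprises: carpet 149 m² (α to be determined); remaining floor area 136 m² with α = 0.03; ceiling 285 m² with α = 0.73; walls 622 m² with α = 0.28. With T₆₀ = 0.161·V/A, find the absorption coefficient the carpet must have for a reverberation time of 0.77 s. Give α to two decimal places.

0.87

Required total absorption A = 0.161·2467/0.77 = 515.83 m².
Absorption from the other surfaces = 136·0.03 + 285·0.73 + 622·0.28 = 386.29 m², so the carpet must supply 129.54 m² over 149 m².
α = 129.54/149 = 0.869.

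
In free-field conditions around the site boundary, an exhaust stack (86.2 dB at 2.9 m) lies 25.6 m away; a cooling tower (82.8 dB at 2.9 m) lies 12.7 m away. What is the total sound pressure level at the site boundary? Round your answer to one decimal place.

71.8 dB

First find each source's level at the receiver (point-source: −20·log₁₀(r/r_ref)), then combine on an intensity basis.
exhaust stack: 86.2 − 20·log₁₀(25.6/2.9) = 86.2 − 18.92 = 67.28 dB.
cooling tower: 82.8 − 20·log₁₀(12.7/2.9) = 82.8 − 12.83 = 69.97 dB.
Σ 10^(L/10) = 1.529e+07 → L_total = 10·log₁₀(1.529e+07) = 71.84 dB.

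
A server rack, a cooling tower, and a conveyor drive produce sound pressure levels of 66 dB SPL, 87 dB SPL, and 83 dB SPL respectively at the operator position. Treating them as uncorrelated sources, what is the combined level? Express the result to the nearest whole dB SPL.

88 dB SPL

For uncorrelated sources the intensities add, so convert each level to linear form, sum, and take 10·log₁₀ of the total.
Σ 10^(L/10) = 10^(66/10) + 10^(87/10) + 10^(83/10) = 7.047e+08.
L_total = 10·log₁₀(7.047e+08) = 88.48 dB SPL.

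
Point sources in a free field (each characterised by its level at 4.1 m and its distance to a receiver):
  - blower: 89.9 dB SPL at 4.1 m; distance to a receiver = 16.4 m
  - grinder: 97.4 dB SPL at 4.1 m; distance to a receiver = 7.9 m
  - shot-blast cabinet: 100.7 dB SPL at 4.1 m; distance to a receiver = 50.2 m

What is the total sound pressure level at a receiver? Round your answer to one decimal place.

92.1 dB SPL

First find each source's level at the receiver (point-source: −20·log₁₀(r/r_ref)), then combine on an intensity basis.
blower: 89.9 − 20·log₁₀(16.4/4.1) = 89.9 − 12.04 = 77.86 dB SPL.
grinder: 97.4 − 20·log₁₀(7.9/4.1) = 97.4 − 5.70 = 91.70 dB SPL.
shot-blast cabinet: 100.7 − 20·log₁₀(50.2/4.1) = 100.7 − 21.76 = 78.94 dB SPL.
Σ 10^(L/10) = 1.620e+09 → L_total = 10·log₁₀(1.620e+09) = 92.09 dB SPL.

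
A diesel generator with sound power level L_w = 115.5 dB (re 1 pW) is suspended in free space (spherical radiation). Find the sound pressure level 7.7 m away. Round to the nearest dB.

87 dB

L_p = L_w − 10·log₁₀(4π·r²) with r = 7.7 m.
4π·r² = 745.1 m², 10·log₁₀ of that is 28.722 dB.
L_p = 115.5 − 28.722 = 86.78 dB.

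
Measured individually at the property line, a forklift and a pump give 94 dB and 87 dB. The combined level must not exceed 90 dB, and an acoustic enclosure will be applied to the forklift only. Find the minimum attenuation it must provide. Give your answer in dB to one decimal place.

7.0 dB

Everything except the forklift sums to 10^(87/10) = 5.012e+08 in linear terms, 87.00 dB.
The limit corresponds to 10^(90/10) = 1.000e+09; subtracting the fixed part leaves 4.988e+08 for the forklift, i.e. 86.98 dB.
Required insertion loss = 94 − 86.98 = 7.02 dB.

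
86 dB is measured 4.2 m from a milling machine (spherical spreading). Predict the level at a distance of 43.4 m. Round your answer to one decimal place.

65.7 dB

Point-source attenuation: ΔL = 20·log₁₀(r₂/r₁) = 20·log₁₀(43.4/4.2) = 20.285 dB.
L₂ = 86 − 20·log₁₀(43.4/4.2) = 86 − 20.285 = 65.72 dB.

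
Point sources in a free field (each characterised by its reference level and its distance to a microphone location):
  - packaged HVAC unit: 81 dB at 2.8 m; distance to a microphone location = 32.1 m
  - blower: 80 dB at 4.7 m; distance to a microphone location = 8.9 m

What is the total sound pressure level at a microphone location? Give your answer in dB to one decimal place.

First find each source's level at the receiver (point-source: −20·log₁₀(r/r_ref)), then combine on an intensity basis.
packaged HVAC unit: 81 − 20·log₁₀(32.1/2.8) = 81 − 21.19 = 59.81 dB.
blower: 80 − 20·log₁₀(8.9/4.7) = 80 − 5.55 = 74.45 dB.
Σ 10^(L/10) = 2.885e+07 → L_total = 10·log₁₀(2.885e+07) = 74.60 dB.

74.6 dB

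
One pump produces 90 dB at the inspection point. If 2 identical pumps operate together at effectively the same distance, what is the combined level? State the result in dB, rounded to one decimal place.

With 2 equal, uncorrelated contributions the intensity is 2× that of one unit, giving a rise of 10·log₁₀ 2.
L_total = 90 + 10·log₁₀(2) = 90 + 3.010 = 93.01 dB.

93.0 dB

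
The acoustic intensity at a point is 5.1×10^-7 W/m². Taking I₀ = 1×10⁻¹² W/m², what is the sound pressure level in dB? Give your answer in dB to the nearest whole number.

57 dB

L = 10·log₁₀(I/I₀) = 10·log₁₀(5.1×10^-7/10⁻¹²) = 10·log₁₀(5.1×10^5).
L = 10·(0.7076 + 5) = 57.08 dB.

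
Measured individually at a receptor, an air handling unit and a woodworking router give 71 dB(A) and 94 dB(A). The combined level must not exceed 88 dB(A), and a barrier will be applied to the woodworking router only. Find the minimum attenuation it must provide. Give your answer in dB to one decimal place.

Everything except the woodworking router sums to 10^(71/10) = 1.259e+07 in linear terms, 71.00 dB(A).
The limit corresponds to 10^(88/10) = 6.310e+08; subtracting the fixed part leaves 6.184e+08 for the woodworking router, i.e. 87.91 dB(A).
So the woodworking router must be reduced from 94 to 87.91 dB(A): IL = 6.09 dB.

6.1 dB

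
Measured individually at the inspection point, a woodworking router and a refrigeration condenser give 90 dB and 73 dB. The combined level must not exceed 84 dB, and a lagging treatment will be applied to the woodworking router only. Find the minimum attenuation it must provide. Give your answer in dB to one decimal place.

6.4 dB

Everything except the woodworking router sums to 10^(73/10) = 1.995e+07 in linear terms, 73.00 dB.
To meet 84 dB overall, the treated woodworking router may contribute at most 10^(84/10) − 1.995e+07 = 2.312e+08, i.e. 83.64 dB.
So the woodworking router must be reduced from 90 to 83.64 dB: IL = 6.36 dB.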